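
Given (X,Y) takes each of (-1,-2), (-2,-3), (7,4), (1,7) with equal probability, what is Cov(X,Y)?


E[X]=5/4, E[Y]=3/2, E[XY]=43/4
Cov(X,Y) = E[XY] - E[X]E[Y] = 43/4 - 5/4*3/2 = 71/8

71/8


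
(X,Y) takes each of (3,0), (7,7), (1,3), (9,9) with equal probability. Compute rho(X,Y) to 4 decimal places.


Cov(X,Y) = 9.5000, Var(X) = 10.0000, Var(Y) = 12.1875
rho = Cov/(sqrt(VarX)*sqrt(VarY)) = 0.8605

0.8605


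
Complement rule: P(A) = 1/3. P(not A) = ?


P(A') = 1 - P(A) = 1 - 1/3 = 2/3

2/3


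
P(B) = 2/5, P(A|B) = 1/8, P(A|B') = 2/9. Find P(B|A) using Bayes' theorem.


P(A) = P(A|B)P(B) + P(A|B')P(B') = 1/8*2/5 + 2/9*3/5 = 11/60
P(B|A) = P(A|B)P(B)/P(A) = (1/20)/(11/60) = 3/11

3/11


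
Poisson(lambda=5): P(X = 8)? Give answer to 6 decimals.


P(X=8) = e^(-5) * 5^8 / 8!
≈ 0.006737946999 * 390625 / 40320
≈ 0.065278

0.065278


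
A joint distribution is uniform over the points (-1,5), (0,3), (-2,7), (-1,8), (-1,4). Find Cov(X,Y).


E[X]=-1, E[Y]=27/5, E[XY]=-31/5
Cov(X,Y) = E[XY] - E[X]E[Y] = -31/5 + 1*27/5 = -4/5

-4/5


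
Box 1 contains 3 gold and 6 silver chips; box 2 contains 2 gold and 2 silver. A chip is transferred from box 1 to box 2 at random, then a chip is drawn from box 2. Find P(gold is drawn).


P(transfer gold) = 3/9 = 1/3; P(transfer silver) = 2/3
If gold transferred: Urn II has 3 gold of 5, so P(gold|gold moved) = 3/5
If silver transferred: Urn II has 2 gold of 5, so P(gold|silver moved) = 2/5
By total probability: P(gold) = 1/3*3/5 + 2/3*2/5 = 7/15

7/15


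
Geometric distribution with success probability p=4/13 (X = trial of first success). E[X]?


For geometric (trials until first success), E[X] = 1/p = 1/(4/13) = 13/4

13/4


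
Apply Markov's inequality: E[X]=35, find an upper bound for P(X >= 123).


Markov: P(X >= a) <= E[X]/a
P(X >= 123) <= 35/123

35/123


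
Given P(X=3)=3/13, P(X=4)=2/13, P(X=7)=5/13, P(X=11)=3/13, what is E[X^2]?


E[X^2] = sum(g(x)*P(x))
= 9*3/13 + 16*2/13 + 49*5/13 + 121*3/13
= 667/13

667/13


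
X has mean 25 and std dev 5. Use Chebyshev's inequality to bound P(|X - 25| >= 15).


k = 15/5 = 3
Chebyshev: P(|X-mu| >= k*sigma) <= 1/k^2 = 1/3^2 = 1/9

1/9


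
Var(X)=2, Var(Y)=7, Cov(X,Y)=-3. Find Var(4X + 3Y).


Var(4X + 3Y) = 4^2*Var(X) + 3^2*Var(Y) + 2*4*3*Cov(X,Y)
= 16*2 + 9*7 + 24*(-3)
= 32 + 63 - 72 = 23

23


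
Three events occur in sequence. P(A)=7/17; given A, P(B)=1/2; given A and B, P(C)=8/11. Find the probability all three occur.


P(A∩B∩C) = P(A) * P(B|A) * P(C|A∩B)
= 7/17 * 1/2 * 8/11
= 7/34 * 8/11 = 28/187

28/187


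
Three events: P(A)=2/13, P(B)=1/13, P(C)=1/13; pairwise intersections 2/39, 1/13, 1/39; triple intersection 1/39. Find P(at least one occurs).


P(A∪B∪C) = P(A)+P(B)+P(C) - P(AB)-P(AC)-P(BC) + P(ABC)
= 2/13+1/13+1/13 - 2/39-1/13-1/39 + 1/39
= 7/39

7/39


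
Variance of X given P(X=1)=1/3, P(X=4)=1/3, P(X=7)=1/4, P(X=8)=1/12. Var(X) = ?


E[X] = 49/12, E[X^2] = 93/4
Var(X) = E[X^2] - (E[X])^2 = 93/4 - (49/12)^2 = 947/144

947/144


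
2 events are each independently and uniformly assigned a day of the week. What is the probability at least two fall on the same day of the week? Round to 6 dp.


P(all different) = prod((7-i)/7 for i=0..1) = 0.857143
P(at least one match) = 1 - 0.857143 = 0.142857

0.142857


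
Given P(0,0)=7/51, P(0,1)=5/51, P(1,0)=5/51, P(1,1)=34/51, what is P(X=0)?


P(X=0) = P(0,0)+P(0,1) = 7/51 + 5/51 = 12/51 = 4/17

4/17


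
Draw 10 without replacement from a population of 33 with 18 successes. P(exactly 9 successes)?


P(X=9) = C(18,9)*C(15,1) / C(33,10)
= 48620*15 / 92561040
= 729300/92561040 = 85/10788

85/10788


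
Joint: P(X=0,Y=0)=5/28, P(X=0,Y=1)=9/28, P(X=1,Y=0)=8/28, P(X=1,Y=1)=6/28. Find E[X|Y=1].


P(Y=1) = 15/28
E[X|Y=1] = (0*9 + 1*6)/15 = 6/15 = 2/5

2/5


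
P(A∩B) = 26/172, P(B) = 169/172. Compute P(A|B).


P(A|B) = P(A∩B)/P(B) = (26/172)/(169/172) = 26/169 = 2/13

2/13


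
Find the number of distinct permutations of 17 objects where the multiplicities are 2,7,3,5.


17! = 355687428096000
Denominator: 2!=2 * 7!=5040 * 3!=6 * 5!=120
Coefficient = 355687428096000 / 7257600 = 49008960

49008960


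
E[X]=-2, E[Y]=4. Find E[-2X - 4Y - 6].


E[-2X - 4Y - 6] = -2*E[X] - 4*E[Y] - 6
= (-2)*(-2) + (-4)*(4) + (-6)
= 4 - 16 - 6 = -18

-18


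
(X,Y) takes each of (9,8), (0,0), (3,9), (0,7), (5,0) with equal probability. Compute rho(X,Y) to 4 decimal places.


Cov(X,Y) = 3.4800, Var(X) = 11.4400, Var(Y) = 15.7600
rho = Cov/(sqrt(VarX)*sqrt(VarY)) = 0.2592

0.2592


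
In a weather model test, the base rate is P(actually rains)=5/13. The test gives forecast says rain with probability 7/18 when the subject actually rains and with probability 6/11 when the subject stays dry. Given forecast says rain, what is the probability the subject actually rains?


P(A) = P(A|B)P(B) + P(A|B')P(B') = 7/18*5/13 + 6/11*8/13 = 1249/2574
P(B|A) = P(A|B)P(B)/P(A) = (35/234)/(1249/2574) = 385/1249

385/1249


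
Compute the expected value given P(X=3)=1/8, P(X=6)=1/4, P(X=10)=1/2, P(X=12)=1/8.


E[X] = sum(x * P(x))
= 3*1/8 + 6*1/4 + 10*1/2 + 12*1/8
= 67/8

67/8


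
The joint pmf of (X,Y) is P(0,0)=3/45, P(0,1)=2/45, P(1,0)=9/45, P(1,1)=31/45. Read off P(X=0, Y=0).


Read from table: P(X=0, Y=0) = 3/45 = 1/15

1/15


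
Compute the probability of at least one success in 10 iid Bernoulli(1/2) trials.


P(at least one) = 1 - P(none)
P(none) = (1 - 1/2)^10 = (1/2)^10 = 1/1024
P(at least one) = 1 - 1/1024 = 1023/1024

1023/1024


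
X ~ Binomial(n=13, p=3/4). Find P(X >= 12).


P(X>=12) = P(X=12) + P(X=13)
= 6908733/67108864 + 1594323/67108864
= 531441/4194304

531441/4194304


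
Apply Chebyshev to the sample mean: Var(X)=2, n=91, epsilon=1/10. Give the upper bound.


Var(Xbar) = Var(X)/n = 2/91
Chebyshev: P(|Xbar-mu| >= 1/10) <= Var(Xbar)/(1/10)^2 = (2/91)/(1/100) = 200/91
Bound exceeds 1, so trivial bound: 1

1


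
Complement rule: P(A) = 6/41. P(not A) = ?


P(A') = 1 - P(A) = 1 - 6/41 = 35/41

35/41


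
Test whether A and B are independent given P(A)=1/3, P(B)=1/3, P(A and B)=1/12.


P(A)*P(B) = 1/3*1/3 = 1/9
P(A∩B) = 1/12 != 1/9, so not independent

No, A and B are not independent


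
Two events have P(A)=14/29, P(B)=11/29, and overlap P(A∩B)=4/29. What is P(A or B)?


P(A∪B) = P(A) + P(B) - P(A∩B)
= 14/29 + 11/29 - 4/29 = 21/29

21/29


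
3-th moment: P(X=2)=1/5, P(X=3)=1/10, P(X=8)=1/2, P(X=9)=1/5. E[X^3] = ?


E[X^3] = sum(x^3 * P(x))
= 8*1/5 + 27*1/10 + 512*1/2 + 729*1/5
= 4061/10

4061/10


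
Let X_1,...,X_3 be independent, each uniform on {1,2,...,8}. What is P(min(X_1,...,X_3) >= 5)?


P(min >= 5) = P(all X_i >= 5) = (P(X_1 >= 5))^3
= (4/8)^3 = (1/2)^3 = 1/8

1/8


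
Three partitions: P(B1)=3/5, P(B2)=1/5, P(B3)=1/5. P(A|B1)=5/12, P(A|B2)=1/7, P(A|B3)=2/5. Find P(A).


P(A) = P(A|B1)P(B1) + P(A|B2)P(B2) + P(A|B3)P(B3)
= 5/12*3/5 + 1/7*1/5 + 2/5*1/5
= 1/4 + 1/35 + 2/25 = 251/700

251/700


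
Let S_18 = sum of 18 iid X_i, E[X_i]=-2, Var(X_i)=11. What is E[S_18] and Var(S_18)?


E[S_n] = n*mu = 18*-2 = -36
Var(S_n) = n*sigma^2 = 18*11 = 198

E[S_18]=-36, Var(S_18)=198


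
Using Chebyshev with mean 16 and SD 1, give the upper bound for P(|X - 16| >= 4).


k = 4/1 = 4
Chebyshev: P(|X-mu| >= k*sigma) <= 1/k^2 = 1/4^2 = 1/16

1/16


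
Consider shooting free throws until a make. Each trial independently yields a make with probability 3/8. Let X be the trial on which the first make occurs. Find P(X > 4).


P(X > 4) = P(first 4 trials all fail) = (1-p)^4 = (5/8)^4 = 625/4096

625/4096


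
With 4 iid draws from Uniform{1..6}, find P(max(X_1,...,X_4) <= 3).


P(max <= 3) = P(all X_i <= 3) = (P(X_1 <= 3))^4
= (3/6)^4 = (1/2)^4 = 1/16

1/16


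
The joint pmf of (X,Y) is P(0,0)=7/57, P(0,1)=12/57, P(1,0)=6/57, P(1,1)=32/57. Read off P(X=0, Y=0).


Read from table: P(X=0, Y=0) = 7/57

7/57


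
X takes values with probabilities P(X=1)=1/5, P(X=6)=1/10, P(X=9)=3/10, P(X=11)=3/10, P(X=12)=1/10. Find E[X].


E[X] = sum(x * P(x))
= 1*1/5 + 6*1/10 + 9*3/10 + 11*3/10 + 12*1/10
= 8

8


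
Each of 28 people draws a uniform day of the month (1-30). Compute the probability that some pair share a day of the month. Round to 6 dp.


P(all different) = prod((30-i)/30 for i=0..27) = 0.000000
P(at least one match) = 1 - 0.000000 = 1.000000

1.000000


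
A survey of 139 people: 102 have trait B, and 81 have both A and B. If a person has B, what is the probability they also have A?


P(A|B) = P(A∩B)/P(B) = (81/139)/(102/139) = 81/102 = 27/34

27/34


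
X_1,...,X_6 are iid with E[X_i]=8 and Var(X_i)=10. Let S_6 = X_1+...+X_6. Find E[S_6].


E[S_n] = n*E[X_1] = 6*8 = 48

48


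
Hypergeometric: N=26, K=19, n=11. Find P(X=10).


P(X=10) = C(19,10)*C(7,1) / C(26,11)
= 92378*7 / 7726160
= 646646/7726160 = 77/920

77/920


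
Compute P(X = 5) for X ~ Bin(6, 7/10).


P(X=5) = C(6,5) * p^5 * (1-p)^1
= 6 * 16807/100000 * 3/10
= 151263/500000

151263/500000


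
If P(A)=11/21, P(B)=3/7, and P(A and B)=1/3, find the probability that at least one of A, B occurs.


P(A∪B) = P(A) + P(B) - P(A∩B)
= 11/21 + 3/7 - 1/3 = 13/21

13/21


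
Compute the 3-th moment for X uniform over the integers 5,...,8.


E[X^3] = (1/4) * sum(x^3 for x=5..8)
= 1196/4 = 299

299


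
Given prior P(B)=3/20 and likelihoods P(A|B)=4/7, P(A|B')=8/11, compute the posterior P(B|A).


P(A) = P(A|B)P(B) + P(A|B')P(B') = 4/7*3/20 + 8/11*17/20 = 271/385
P(B|A) = P(A|B)P(B)/P(A) = (3/35)/(271/385) = 33/271

33/271


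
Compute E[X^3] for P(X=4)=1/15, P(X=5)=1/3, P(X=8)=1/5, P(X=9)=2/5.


E[X^3] = sum(g(x)*P(x))
= 64*1/15 + 125*1/3 + 512*1/5 + 729*2/5
= 6599/15

6599/15


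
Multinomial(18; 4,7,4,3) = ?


18! = 6402373705728000
Denominator: 4!=24 * 7!=5040 * 4!=24 * 3!=6
Coefficient = 6402373705728000 / 17418240 = 367567200

367567200


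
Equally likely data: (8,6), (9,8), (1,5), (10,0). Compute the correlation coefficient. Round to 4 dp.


Cov(X,Y) = -2.0000, Var(X) = 12.5000, Var(Y) = 8.6875
rho = Cov/(sqrt(VarX)*sqrt(VarY)) = -0.1919

-0.1919


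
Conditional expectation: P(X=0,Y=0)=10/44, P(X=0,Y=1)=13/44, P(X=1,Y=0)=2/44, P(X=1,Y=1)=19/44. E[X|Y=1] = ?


P(Y=1) = 32/44
E[X|Y=1] = (0*13 + 1*19)/32 = 19/32

19/32


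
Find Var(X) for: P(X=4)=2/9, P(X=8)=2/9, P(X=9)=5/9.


E[X] = 23/3, E[X^2] = 565/9
Var(X) = E[X^2] - (E[X])^2 = 565/9 - (23/3)^2 = 4

4


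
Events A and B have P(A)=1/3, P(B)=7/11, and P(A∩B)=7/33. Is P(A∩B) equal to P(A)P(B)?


P(A)*P(B) = 1/3*7/11 = 7/33
P(A∩B) = 7/33, which equals P(A)P(B), so independent

Yes, A and B are independent


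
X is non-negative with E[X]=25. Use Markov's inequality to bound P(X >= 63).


Markov: P(X >= a) <= E[X]/a
P(X >= 63) <= 25/63

25/63


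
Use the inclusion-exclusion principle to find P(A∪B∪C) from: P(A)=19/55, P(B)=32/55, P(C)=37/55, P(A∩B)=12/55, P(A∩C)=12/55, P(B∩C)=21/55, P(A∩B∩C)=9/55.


P(A∪B∪C) = P(A)+P(B)+P(C) - P(AB)-P(AC)-P(BC) + P(ABC)
= 19/55+32/55+37/55 - 12/55-12/55-21/55 + 9/55
= 52/55

52/55


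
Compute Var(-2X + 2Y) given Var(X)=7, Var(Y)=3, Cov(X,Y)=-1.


Var(-2X + 2Y) = (-2)^2*Var(X) + 2^2*Var(Y) + 2*(-2)*2*Cov(X,Y)
= 4*7 + 4*3 - 8*(-1)
= 28 + 12 + 8 = 48

48


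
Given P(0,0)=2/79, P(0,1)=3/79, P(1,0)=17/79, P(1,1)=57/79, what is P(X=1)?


P(X=1) = P(1,0)+P(1,1) = 17/79 + 57/79 = 74/79

74/79


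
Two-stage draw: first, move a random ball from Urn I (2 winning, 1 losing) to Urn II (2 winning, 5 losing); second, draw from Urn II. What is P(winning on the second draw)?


P(transfer winning) = 2/3; P(transfer losing) = 1/3
If winning transferred: Urn II has 3 winning of 8, so P(winning|winning moved) = 3/8
If losing transferred: Urn II has 2 winning of 8, so P(winning|losing moved) = 1/4
By total probability: P(winning) = 2/3*3/8 + 1/3*1/4 = 1/3

1/3


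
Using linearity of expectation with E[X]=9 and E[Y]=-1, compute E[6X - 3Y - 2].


E[6X - 3Y - 2] = 6*E[X] - 3*E[Y] - 2
= (6)*(9) + (-3)*(-1) + (-2)
= 54 + 3 - 2 = 55

55


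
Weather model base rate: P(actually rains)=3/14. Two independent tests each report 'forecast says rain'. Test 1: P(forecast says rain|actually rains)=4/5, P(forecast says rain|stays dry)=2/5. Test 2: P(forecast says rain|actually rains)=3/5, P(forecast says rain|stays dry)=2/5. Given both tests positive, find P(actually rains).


After test 1: P(+) = 4/5*3/14 + 2/5*11/14 = 17/35
P(B|+) = (6/35)/(17/35) = 6/17
After test 2 (use post1 as new prior): P(+) = 3/5*6/17 + 2/5*11/17 = 8/17
P(B|+,+) = (18/85)/(8/17) = 9/20

9/20


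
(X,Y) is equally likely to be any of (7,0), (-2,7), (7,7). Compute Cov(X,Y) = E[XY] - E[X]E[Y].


E[X]=4, E[Y]=14/3, E[XY]=35/3
Cov(X,Y) = E[XY] - E[X]E[Y] = 35/3 - 4*14/3 = -7

-7


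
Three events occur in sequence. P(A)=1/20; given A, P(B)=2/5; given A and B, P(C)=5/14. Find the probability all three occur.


P(A∩B∩C) = P(A) * P(B|A) * P(C|A∩B)
= 1/20 * 2/5 * 5/14
= 1/50 * 5/14 = 1/140

1/140


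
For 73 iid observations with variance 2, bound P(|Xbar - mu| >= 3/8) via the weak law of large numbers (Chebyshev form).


Var(Xbar) = Var(X)/n = 2/73
Chebyshev: P(|Xbar-mu| >= 3/8) <= Var(Xbar)/(3/8)^2 = (2/73)/(9/64) = 128/657

128/657


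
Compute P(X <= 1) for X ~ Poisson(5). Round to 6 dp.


P(X<=1) = e^(-5)*5^0/0! + e^(-5)*5^1/1!
≈ 0.0067379470 + 0.0336897350
= 0.0404276820
≈ 0.040428

0.040428


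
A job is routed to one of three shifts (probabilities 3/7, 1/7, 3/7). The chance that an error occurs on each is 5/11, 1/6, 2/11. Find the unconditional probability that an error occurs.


P(A) = P(A|B1)P(B1) + P(A|B2)P(B2) + P(A|B3)P(B3)
= 5/11*3/7 + 1/6*1/7 + 2/11*3/7
= 15/77 + 1/42 + 6/77 = 137/462

137/462


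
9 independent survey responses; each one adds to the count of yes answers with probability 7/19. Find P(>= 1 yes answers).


P(at least one) = 1 - P(none)
P(none) = (1 - 7/19)^9 = (12/19)^9 = 5159780352/322687697779
P(at least one) = 1 - 5159780352/322687697779 = 317527917427/322687697779

317527917427/322687697779


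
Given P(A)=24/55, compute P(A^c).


P(A') = 1 - P(A) = 1 - 24/55 = 31/55

31/55


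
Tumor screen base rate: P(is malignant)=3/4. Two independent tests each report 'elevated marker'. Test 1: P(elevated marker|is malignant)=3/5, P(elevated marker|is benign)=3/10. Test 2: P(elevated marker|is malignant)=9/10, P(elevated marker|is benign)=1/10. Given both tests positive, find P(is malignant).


After test 1: P(+) = 3/5*3/4 + 3/10*1/4 = 21/40
P(B|+) = (9/20)/(21/40) = 6/7
After test 2 (use post1 as new prior): P(+) = 9/10*6/7 + 1/10*1/7 = 11/14
P(B|+,+) = (27/35)/(11/14) = 54/55

54/55


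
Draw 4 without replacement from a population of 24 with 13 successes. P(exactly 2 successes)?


P(X=2) = C(13,2)*C(11,2) / C(24,4)
= 78*55 / 10626
= 4290/10626 = 65/161

65/161


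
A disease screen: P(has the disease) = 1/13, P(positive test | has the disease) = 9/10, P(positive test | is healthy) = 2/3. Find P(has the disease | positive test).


P(A) = P(A|B)P(B) + P(A|B')P(B') = 9/10*1/13 + 2/3*12/13 = 89/130
P(B|A) = P(A|B)P(B)/P(A) = (9/130)/(89/130) = 9/89

9/89


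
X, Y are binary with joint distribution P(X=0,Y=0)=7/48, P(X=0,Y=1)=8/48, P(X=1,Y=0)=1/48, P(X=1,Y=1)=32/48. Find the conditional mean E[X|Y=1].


P(Y=1) = 40/48
E[X|Y=1] = (0*8 + 1*32)/40 = 32/40 = 4/5

4/5


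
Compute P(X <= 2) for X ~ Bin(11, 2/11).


P(X<=2) = P(X=0) + P(X=1) + P(X=2)
= 31381059609/285311670611 + 6973568802/25937424601 + 7748409780/25937424601
= 193322824011/285311670611

193322824011/285311670611


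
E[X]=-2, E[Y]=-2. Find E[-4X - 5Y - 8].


E[-4X - 5Y - 8] = -4*E[X] - 5*E[Y] - 8
= (-4)*(-2) + (-5)*(-2) + (-8)
= 8 + 10 - 8 = 10

10


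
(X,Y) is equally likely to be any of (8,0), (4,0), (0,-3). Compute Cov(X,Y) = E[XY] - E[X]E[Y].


E[X]=4, E[Y]=-1, E[XY]=0
Cov(X,Y) = E[XY] - E[X]E[Y] = 0 - 4*-1 = 4

4


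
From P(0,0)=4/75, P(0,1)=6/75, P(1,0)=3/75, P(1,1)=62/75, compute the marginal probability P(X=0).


P(X=0) = P(0,0)+P(0,1) = 4/75 + 6/75 = 10/75 = 2/15

2/15


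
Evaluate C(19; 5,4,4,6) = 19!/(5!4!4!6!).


19! = 121645100408832000
Denominator: 5!=120 * 4!=24 * 4!=24 * 6!=720
Coefficient = 121645100408832000 / 49766400 = 2444321880

2444321880


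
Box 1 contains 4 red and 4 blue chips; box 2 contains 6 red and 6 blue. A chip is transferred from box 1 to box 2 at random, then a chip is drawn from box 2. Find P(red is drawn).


P(transfer red) = 4/8 = 1/2; P(transfer blue) = 1/2
If red transferred: Urn II has 7 red of 13, so P(red|red moved) = 7/13
If blue transferred: Urn II has 6 red of 13, so P(red|blue moved) = 6/13
By total probability: P(red) = 1/2*7/13 + 1/2*6/13 = 1/2

1/2


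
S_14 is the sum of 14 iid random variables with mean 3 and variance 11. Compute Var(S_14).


By independence, Var(S_n) = n*Var(X_1) = 14*11 = 154

154


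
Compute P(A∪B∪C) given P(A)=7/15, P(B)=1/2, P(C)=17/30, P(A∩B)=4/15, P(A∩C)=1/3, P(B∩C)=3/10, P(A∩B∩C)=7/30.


P(A∪B∪C) = P(A)+P(B)+P(C) - P(AB)-P(AC)-P(BC) + P(ABC)
= 7/15+1/2+17/30 - 4/15-1/3-3/10 + 7/30
= 13/15

13/15


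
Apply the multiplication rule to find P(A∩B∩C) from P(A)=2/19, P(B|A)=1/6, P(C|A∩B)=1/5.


P(A∩B∩C) = P(A) * P(B|A) * P(C|A∩B)
= 2/19 * 1/6 * 1/5
= 1/57 * 1/5 = 1/285

1/285


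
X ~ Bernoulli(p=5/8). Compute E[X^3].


For Bernoulli: X in {0,1}
E[X^3] = 0^3*(1-5/8) + 1^3*5/8 = 5/8

5/8


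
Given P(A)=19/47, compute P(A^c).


P(A') = 1 - P(A) = 1 - 19/47 = 28/47

28/47


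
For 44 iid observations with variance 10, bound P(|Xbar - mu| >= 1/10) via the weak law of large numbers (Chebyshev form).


Var(Xbar) = Var(X)/n = 10/44
Chebyshev: P(|Xbar-mu| >= 1/10) <= Var(Xbar)/(1/10)^2 = (5/22)/(1/100) = 250/11
Bound exceeds 1, so trivial bound: 1

1


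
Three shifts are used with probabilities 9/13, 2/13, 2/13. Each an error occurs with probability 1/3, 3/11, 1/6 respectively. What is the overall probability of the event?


P(A) = P(A|B1)P(B1) + P(A|B2)P(B2) + P(A|B3)P(B3)
= 1/3*9/13 + 3/11*2/13 + 1/6*2/13
= 3/13 + 6/143 + 1/39 = 128/429

128/429


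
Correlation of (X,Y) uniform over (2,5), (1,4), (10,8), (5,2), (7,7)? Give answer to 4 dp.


Cov(X,Y) = 4.6000, Var(X) = 10.8000, Var(Y) = 4.5600
rho = Cov/(sqrt(VarX)*sqrt(VarY)) = 0.6555

0.6555


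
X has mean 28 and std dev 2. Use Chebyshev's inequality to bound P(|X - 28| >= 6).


k = 6/2 = 3
Chebyshev: P(|X-mu| >= k*sigma) <= 1/k^2 = 1/3^2 = 1/9

1/9


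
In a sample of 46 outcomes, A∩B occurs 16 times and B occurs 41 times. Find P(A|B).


P(A|B) = P(A∩B)/P(B) = (16/46)/(41/46) = 16/41

16/41


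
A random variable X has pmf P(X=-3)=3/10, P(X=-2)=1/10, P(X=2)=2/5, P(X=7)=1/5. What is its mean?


E[X] = sum(x * P(x))
= -3*3/10 - 2*1/10 + 2*2/5 + 7*1/5
= 11/10

11/10


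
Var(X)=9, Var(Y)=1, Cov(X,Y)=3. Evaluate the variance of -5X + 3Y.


Var(-5X + 3Y) = (-5)^2*Var(X) + 3^2*Var(Y) + 2*(-5)*3*Cov(X,Y)
= 25*9 + 9*1 - 30*3
= 225 + 9 - 90 = 144

144


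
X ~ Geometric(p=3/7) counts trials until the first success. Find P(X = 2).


P(X=2) = (1-p)^1 * p = (4/7)^1 * 3/7
= 4/7 * 3/7 = 12/49

12/49


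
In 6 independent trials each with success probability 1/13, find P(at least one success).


P(at least one) = 1 - P(none)
P(none) = (1 - 1/13)^6 = (12/13)^6 = 2985984/4826809
P(at least one) = 1 - 2985984/4826809 = 1840825/4826809

1840825/4826809


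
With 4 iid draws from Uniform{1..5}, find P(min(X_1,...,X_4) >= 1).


P(min >= 1) = P(all X_i >= 1) = (P(X_1 >= 1))^4
= (5/5)^4 = 1^4 = 1

1


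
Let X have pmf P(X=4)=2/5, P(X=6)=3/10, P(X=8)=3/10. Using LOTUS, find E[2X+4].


E[2X+4] = sum(g(x)*P(x))
= 12*2/5 + 16*3/10 + 20*3/10
= 78/5

78/5


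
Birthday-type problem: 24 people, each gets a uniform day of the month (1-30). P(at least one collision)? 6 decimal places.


P(all different) = prod((30-i)/30 for i=0..23) = 0.000001
P(at least one match) = 1 - 0.000001 = 0.999999

0.999999


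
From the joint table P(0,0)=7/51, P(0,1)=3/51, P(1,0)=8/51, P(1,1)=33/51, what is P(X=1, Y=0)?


Read from table: P(X=1, Y=0) = 8/51

8/51


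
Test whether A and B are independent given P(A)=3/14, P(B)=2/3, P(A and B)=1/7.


P(A)*P(B) = 3/14*2/3 = 1/7
P(A∩B) = 1/7, which equals P(A)P(B), so independent

Yes, A and B are independent


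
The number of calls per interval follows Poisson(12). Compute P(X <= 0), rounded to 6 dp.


P(X<=0) = e^(-12)*12^0/0!
≈ 0.0000061442
≈ 0.000006

0.000006


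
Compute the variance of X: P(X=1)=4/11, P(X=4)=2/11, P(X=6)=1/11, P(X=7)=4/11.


E[X] = 46/11, E[X^2] = 268/11
Var(X) = E[X^2] - (E[X])^2 = 268/11 - (46/11)^2 = 832/121

832/121


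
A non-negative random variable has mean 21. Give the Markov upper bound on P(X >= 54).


Markov: P(X >= a) <= E[X]/a
P(X >= 54) <= 21/54 = 7/18

7/18


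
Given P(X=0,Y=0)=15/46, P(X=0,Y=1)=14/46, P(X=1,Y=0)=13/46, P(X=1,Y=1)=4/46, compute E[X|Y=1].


P(Y=1) = 18/46
E[X|Y=1] = (0*14 + 1*4)/18 = 4/18 = 2/9

2/9


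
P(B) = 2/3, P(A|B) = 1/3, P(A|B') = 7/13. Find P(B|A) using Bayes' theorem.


P(A) = P(A|B)P(B) + P(A|B')P(B') = 1/3*2/3 + 7/13*1/3 = 47/117
P(B|A) = P(A|B)P(B)/P(A) = (2/9)/(47/117) = 26/47

26/47


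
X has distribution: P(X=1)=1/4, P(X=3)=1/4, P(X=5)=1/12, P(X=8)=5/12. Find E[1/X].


E[1/X] = sum(g(x)*P(x))
= 1*1/4 + 1/3*1/4 + 1/5*1/12 + 1/8*5/12
= 193/480

193/480


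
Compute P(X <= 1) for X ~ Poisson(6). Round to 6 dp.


P(X<=1) = e^(-6)*6^0/0! + e^(-6)*6^1/1!
≈ 0.0024787522 + 0.0148725131
= 0.0173512653
≈ 0.017351

0.017351


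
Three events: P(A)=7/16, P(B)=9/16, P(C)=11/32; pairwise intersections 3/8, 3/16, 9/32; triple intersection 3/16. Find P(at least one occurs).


P(A∪B∪C) = P(A)+P(B)+P(C) - P(AB)-P(AC)-P(BC) + P(ABC)
= 7/16+9/16+11/32 - 3/8-3/16-9/32 + 3/16
= 11/16

11/16


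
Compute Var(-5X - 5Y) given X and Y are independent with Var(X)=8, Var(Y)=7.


Independence => Cov(X,Y)=0
Var(-5X - 5Y) = (-5)^2*Var(X) + (-5)^2*Var(Y)
= 25*8 + 25*7 = 375

375


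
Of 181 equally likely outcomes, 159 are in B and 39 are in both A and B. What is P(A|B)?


P(A|B) = P(A∩B)/P(B) = (39/181)/(159/181) = 39/159 = 13/53

13/53


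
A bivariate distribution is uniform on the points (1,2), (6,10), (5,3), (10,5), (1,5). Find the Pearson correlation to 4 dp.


Cov(X,Y) = 3.4000, Var(X) = 11.4400, Var(Y) = 7.6000
rho = Cov/(sqrt(VarX)*sqrt(VarY)) = 0.3646

0.3646


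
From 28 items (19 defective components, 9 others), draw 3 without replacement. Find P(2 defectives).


P(X=2) = C(19,2)*C(9,1) / C(28,3)
= 171*9 / 3276
= 1539/3276 = 171/364

171/364


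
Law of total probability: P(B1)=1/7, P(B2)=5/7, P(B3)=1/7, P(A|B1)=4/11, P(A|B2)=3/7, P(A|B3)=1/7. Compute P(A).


P(A) = P(A|B1)P(B1) + P(A|B2)P(B2) + P(A|B3)P(B3)
= 4/11*1/7 + 3/7*5/7 + 1/7*1/7
= 4/77 + 15/49 + 1/49 = 204/539

204/539


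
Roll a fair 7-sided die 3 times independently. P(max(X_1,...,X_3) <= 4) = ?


P(max <= 4) = P(all X_i <= 4) = (P(X_1 <= 4))^3
= (4/7)^3 = 64/343

64/343


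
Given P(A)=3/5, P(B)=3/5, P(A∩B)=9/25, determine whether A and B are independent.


P(A)*P(B) = 3/5*3/5 = 9/25
P(A∩B) = 9/25, which equals P(A)P(B), so independent

Yes, A and B are independent


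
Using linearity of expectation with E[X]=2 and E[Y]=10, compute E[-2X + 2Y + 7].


E[-2X + 2Y + 7] = -2*E[X] + 2*E[Y] + 7
= (-2)*(2) + (2)*(10) + (7)
= -4 + 20 + 7 = 23

23


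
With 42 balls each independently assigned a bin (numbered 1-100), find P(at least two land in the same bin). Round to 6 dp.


P(all different) = prod((100-i)/100 for i=0..41) = 0.000040
P(at least one match) = 1 - 0.000040 = 0.999960

0.999960


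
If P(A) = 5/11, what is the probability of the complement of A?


P(A') = 1 - P(A) = 1 - 5/11 = 6/11

6/11


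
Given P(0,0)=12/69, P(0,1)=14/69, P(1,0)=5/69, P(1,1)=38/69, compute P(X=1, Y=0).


Read from table: P(X=1, Y=0) = 5/69

5/69


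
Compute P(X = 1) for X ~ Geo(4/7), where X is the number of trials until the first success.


P(X=1) = (1-p)^0 * p = (3/7)^0 * 4/7
= 1 * 4/7 = 4/7

4/7


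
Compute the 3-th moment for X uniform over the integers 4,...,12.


E[X^3] = (1/9) * sum(x^3 for x=4..12)
= 6048/9 = 672

672


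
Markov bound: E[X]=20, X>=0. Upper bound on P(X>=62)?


Markov: P(X >= a) <= E[X]/a
P(X >= 62) <= 20/62 = 10/31

10/31


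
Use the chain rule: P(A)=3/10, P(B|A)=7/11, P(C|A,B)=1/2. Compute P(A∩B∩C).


P(A∩B∩C) = P(A) * P(B|A) * P(C|A∩B)
= 3/10 * 7/11 * 1/2
= 21/110 * 1/2 = 21/220

21/220


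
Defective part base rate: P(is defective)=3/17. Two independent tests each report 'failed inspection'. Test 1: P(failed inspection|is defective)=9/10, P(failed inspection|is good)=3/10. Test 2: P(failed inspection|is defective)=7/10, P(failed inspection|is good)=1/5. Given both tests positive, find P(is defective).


After test 1: P(+) = 9/10*3/17 + 3/10*14/17 = 69/170
P(B|+) = (27/170)/(69/170) = 9/23
After test 2 (use post1 as new prior): P(+) = 7/10*9/23 + 1/5*14/23 = 91/230
P(B|+,+) = (63/230)/(91/230) = 9/13

9/13


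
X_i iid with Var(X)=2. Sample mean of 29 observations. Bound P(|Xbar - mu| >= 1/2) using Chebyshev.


Var(Xbar) = Var(X)/n = 2/29
Chebyshev: P(|Xbar-mu| >= 1/2) <= Var(Xbar)/(1/2)^2 = (2/29)/(1/4) = 8/29

8/29


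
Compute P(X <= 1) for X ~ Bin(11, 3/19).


P(X<=1) = P(X=0) + P(X=1)
= 17592186044416/116490258898219 + 36283883716608/116490258898219
= 53876069761024/116490258898219

53876069761024/116490258898219


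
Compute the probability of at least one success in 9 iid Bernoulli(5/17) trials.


P(at least one) = 1 - P(none)
P(none) = (1 - 5/17)^9 = (12/17)^9 = 5159780352/118587876497
P(at least one) = 1 - 5159780352/118587876497 = 113428096145/118587876497

113428096145/118587876497


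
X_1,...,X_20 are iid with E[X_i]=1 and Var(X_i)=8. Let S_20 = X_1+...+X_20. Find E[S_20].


E[S_n] = n*E[X_1] = 20*1 = 20

20


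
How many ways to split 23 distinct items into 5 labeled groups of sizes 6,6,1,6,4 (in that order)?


23! = 25852016738884976640000
Denominator: 6!=720 * 6!=720 * 1!=1 * 6!=720 * 4!=24
Coefficient = 25852016738884976640000 / 8957952000 = 2885929366320

2885929366320


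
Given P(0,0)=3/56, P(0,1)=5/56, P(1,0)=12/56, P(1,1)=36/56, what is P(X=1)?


P(X=1) = P(1,0)+P(1,1) = 12/56 + 36/56 = 48/56 = 6/7

6/7


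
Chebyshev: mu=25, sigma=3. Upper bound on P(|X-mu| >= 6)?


k = 6/3 = 2
Chebyshev: P(|X-mu| >= k*sigma) <= 1/k^2 = 1/2^2 = 1/4

1/4


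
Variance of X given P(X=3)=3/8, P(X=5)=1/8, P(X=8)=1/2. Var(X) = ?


E[X] = 23/4, E[X^2] = 77/2
Var(X) = E[X^2] - (E[X])^2 = 77/2 - (23/4)^2 = 87/16

87/16


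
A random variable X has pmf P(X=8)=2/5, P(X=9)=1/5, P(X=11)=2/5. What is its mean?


E[X] = sum(x * P(x))
= 8*2/5 + 9*1/5 + 11*2/5
= 47/5

47/5


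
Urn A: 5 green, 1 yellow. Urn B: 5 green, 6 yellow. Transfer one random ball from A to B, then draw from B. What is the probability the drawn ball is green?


P(transfer green) = 5/6; P(transfer yellow) = 1/6
If green transferred: Urn II has 6 green of 12, so P(green|green moved) = 1/2
If yellow transferred: Urn II has 5 green of 12, so P(green|yellow moved) = 5/12
By total probability: P(green) = 5/6*1/2 + 1/6*5/12 = 35/72

35/72


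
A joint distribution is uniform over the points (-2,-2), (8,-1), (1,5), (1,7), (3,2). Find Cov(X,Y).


E[X]=11/5, E[Y]=11/5, E[XY]=14/5
Cov(X,Y) = E[XY] - E[X]E[Y] = 14/5 - 11/5*11/5 = -51/25

-51/25


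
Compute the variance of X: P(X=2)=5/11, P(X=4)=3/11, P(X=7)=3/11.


E[X] = 43/11, E[X^2] = 215/11
Var(X) = E[X^2] - (E[X])^2 = 215/11 - (43/11)^2 = 516/121

516/121


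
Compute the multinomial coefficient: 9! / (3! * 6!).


9! = 362880
Denominator: 3!=6 * 6!=720
Coefficient = 362880 / 4320 = 84

84


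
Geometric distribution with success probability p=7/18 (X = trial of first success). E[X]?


For geometric (trials until first success), E[X] = 1/p = 1/(7/18) = 18/7

18/7


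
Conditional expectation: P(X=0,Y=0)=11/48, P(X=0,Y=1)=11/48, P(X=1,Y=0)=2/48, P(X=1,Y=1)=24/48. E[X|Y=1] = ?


P(Y=1) = 35/48
E[X|Y=1] = (0*11 + 1*24)/35 = 24/35

24/35


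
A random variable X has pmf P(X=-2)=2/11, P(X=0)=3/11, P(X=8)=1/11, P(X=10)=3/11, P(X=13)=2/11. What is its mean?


E[X] = sum(x * P(x))
= -2*2/11 + 0*3/11 + 8*1/11 + 10*3/11 + 13*2/11
= 60/11

60/11


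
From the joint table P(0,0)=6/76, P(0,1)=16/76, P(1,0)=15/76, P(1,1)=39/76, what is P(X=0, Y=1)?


Read from table: P(X=0, Y=1) = 16/76 = 4/19

4/19


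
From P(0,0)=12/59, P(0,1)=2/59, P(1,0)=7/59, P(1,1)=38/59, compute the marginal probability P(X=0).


P(X=0) = P(0,0)+P(0,1) = 12/59 + 2/59 = 14/59

14/59


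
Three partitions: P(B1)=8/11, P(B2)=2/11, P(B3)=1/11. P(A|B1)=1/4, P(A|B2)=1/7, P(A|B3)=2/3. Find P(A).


P(A) = P(A|B1)P(B1) + P(A|B2)P(B2) + P(A|B3)P(B3)
= 1/4*8/11 + 1/7*2/11 + 2/3*1/11
= 2/11 + 2/77 + 2/33 = 62/231

62/231


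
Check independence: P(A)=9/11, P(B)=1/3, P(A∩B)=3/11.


P(A)*P(B) = 9/11*1/3 = 3/11
P(A∩B) = 3/11, which equals P(A)P(B), so independent

Yes, A and B are independent


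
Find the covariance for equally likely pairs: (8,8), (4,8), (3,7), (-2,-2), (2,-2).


E[X]=3, E[Y]=19/5, E[XY]=117/5
Cov(X,Y) = E[XY] - E[X]E[Y] = 117/5 - 3*19/5 = 12

12


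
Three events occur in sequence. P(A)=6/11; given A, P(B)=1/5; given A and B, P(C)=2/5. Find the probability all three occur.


P(A∩B∩C) = P(A) * P(B|A) * P(C|A∩B)
= 6/11 * 1/5 * 2/5
= 6/55 * 2/5 = 12/275

12/275


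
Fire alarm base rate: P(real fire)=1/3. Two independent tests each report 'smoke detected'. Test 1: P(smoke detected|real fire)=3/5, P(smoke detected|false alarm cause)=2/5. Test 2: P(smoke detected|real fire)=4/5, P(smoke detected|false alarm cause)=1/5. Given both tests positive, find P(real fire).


After test 1: P(+) = 3/5*1/3 + 2/5*2/3 = 7/15
P(B|+) = (1/5)/(7/15) = 3/7
After test 2 (use post1 as new prior): P(+) = 4/5*3/7 + 1/5*4/7 = 16/35
P(B|+,+) = (12/35)/(16/35) = 3/4

3/4


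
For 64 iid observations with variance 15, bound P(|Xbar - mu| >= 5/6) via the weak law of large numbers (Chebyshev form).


Var(Xbar) = Var(X)/n = 15/64
Chebyshev: P(|Xbar-mu| >= 5/6) <= Var(Xbar)/(5/6)^2 = (15/64)/(25/36) = 27/80

27/80


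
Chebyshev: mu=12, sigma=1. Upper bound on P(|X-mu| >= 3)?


k = 3/1 = 3
Chebyshev: P(|X-mu| >= k*sigma) <= 1/k^2 = 1/3^2 = 1/9

1/9


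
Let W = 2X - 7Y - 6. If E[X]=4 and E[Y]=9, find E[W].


E[2X - 7Y - 6] = 2*E[X] - 7*E[Y] - 6
= (2)*(4) + (-7)*(9) + (-6)
= 8 - 63 - 6 = -61

-61


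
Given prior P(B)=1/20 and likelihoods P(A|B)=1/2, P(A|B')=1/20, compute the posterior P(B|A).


P(A) = P(A|B)P(B) + P(A|B')P(B') = 1/2*1/20 + 1/20*19/20 = 29/400
P(B|A) = P(A|B)P(B)/P(A) = (1/40)/(29/400) = 10/29

10/29


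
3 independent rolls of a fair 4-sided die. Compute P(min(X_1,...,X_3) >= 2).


P(min >= 2) = P(all X_i >= 2) = (P(X_1 >= 2))^3
= (3/4)^3 = 27/64

27/64


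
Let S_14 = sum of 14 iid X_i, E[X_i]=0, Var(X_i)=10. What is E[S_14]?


E[S_n] = n*E[X_1] = 14*0 = 0

0


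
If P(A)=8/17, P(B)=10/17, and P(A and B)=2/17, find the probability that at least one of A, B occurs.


P(A∪B) = P(A) + P(B) - P(A∩B)
= 8/17 + 10/17 - 2/17 = 16/17

16/17


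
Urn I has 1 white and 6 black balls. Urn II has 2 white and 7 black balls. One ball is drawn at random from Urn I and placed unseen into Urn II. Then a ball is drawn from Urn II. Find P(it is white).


P(transfer white) = 1/7; P(transfer black) = 6/7
If white transferred: Urn II has 3 white of 10, so P(white|white moved) = 3/10
If black transferred: Urn II has 2 white of 10, so P(white|black moved) = 1/5
By total probability: P(white) = 1/7*3/10 + 6/7*1/5 = 3/14

3/14


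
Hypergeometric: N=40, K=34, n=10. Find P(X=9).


P(X=9) = C(34,9)*C(6,1) / C(40,10)
= 52451256*6 / 847660528
= 314707536/847660528 = 261/703

261/703


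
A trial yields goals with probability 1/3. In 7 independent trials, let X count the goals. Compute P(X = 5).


P(X=5) = C(7,5) * p^5 * (1-p)^2
= 21 * 1/243 * 4/9
= 28/729

28/729


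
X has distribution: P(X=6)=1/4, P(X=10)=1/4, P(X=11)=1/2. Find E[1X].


E[1X] = sum(g(x)*P(x))
= 6*1/4 + 10*1/4 + 11*1/2
= 19/2

19/2


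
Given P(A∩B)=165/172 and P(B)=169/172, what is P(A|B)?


P(A|B) = P(A∩B)/P(B) = (165/172)/(169/172) = 165/169

165/169


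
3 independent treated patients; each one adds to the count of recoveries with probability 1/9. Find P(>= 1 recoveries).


P(at least one) = 1 - P(none)
P(none) = (1 - 1/9)^3 = (8/9)^3 = 512/729
P(at least one) = 1 - 512/729 = 217/729

217/729


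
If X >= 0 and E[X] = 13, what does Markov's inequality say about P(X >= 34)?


Markov: P(X >= a) <= E[X]/a
P(X >= 34) <= 13/34

13/34


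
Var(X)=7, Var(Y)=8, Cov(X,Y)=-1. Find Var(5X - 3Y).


Var(5X - 3Y) = 5^2*Var(X) + (-3)^2*Var(Y) + 2*5*(-3)*Cov(X,Y)
= 25*7 + 9*8 - 30*(-1)
= 175 + 72 + 30 = 277

277


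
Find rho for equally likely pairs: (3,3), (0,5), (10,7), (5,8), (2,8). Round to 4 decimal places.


Cov(X,Y) = 2.2000, Var(X) = 11.6000, Var(Y) = 3.7600
rho = Cov/(sqrt(VarX)*sqrt(VarY)) = 0.3331

0.3331


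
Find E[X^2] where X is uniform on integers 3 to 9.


E[X^2] = (1/7) * sum(x^2 for x=3..9)
= 280/7 = 40

40


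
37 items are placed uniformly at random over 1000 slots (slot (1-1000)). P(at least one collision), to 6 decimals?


P(all different) = prod((1000-i)/1000 for i=0..36) = 0.509536
P(at least one match) = 1 - 0.509536 = 0.490464

0.490464


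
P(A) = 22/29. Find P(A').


P(A') = 1 - P(A) = 1 - 22/29 = 7/29

7/29


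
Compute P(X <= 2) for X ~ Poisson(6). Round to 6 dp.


P(X<=2) = e^(-6)*6^0/0! + e^(-6)*6^1/1! + e^(-6)*6^2/2!
≈ 0.0024787522 + 0.0148725131 + 0.0446175392
= 0.0619688045
≈ 0.061969

0.061969


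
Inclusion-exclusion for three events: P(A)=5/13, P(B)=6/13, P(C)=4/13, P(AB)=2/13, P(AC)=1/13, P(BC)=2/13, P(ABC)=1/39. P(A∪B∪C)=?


P(A∪B∪C) = P(A)+P(B)+P(C) - P(AB)-P(AC)-P(BC) + P(ABC)
= 5/13+6/13+4/13 - 2/13-1/13-2/13 + 1/39
= 31/39

31/39


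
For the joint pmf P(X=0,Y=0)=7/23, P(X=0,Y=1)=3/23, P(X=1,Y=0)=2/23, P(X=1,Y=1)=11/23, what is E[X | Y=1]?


P(Y=1) = 14/23
E[X|Y=1] = (0*3 + 1*11)/14 = 11/14

11/14


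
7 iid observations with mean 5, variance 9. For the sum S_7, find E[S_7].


E[S_n] = n*E[X_1] = 7*5 = 35

35


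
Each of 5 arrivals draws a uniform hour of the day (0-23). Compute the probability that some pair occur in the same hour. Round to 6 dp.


P(all different) = prod((24-i)/24 for i=0..4) = 0.640553
P(at least one match) = 1 - 0.640553 = 0.359447

0.359447


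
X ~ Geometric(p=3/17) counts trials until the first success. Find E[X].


For geometric (trials until first success), E[X] = 1/p = 1/(3/17) = 17/3

17/3


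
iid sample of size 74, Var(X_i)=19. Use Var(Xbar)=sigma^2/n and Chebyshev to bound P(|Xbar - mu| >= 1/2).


Var(Xbar) = Var(X)/n = 19/74
Chebyshev: P(|Xbar-mu| >= 1/2) <= Var(Xbar)/(1/2)^2 = (19/74)/(1/4) = 38/37
Bound exceeds 1, so trivial bound: 1

1


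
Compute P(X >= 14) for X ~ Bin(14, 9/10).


P(X>=14) = P(X=14)
= 22876792454961/100000000000000
= 22876792454961/100000000000000

22876792454961/100000000000000


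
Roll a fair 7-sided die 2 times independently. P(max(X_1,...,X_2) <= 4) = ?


P(max <= 4) = P(all X_i <= 4) = (P(X_1 <= 4))^2
= (4/7)^2 = 16/49

16/49


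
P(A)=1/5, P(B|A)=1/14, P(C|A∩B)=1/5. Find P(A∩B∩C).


P(A∩B∩C) = P(A) * P(B|A) * P(C|A∩B)
= 1/5 * 1/14 * 1/5
= 1/70 * 1/5 = 1/350

1/350


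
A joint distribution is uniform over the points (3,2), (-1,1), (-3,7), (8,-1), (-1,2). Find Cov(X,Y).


E[X]=6/5, E[Y]=11/5, E[XY]=-26/5
Cov(X,Y) = E[XY] - E[X]E[Y] = -26/5 - 6/5*11/5 = -196/25

-196/25


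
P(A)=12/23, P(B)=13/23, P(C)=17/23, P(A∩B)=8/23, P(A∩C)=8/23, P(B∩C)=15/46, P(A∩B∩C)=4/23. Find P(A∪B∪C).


P(A∪B∪C) = P(A)+P(B)+P(C) - P(AB)-P(AC)-P(BC) + P(ABC)
= 12/23+13/23+17/23 - 8/23-8/23-15/46 + 4/23
= 45/46

45/46


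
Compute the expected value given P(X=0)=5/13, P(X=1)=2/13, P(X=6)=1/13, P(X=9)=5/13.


E[X] = sum(x * P(x))
= 0*5/13 + 1*2/13 + 6*1/13 + 9*5/13
= 53/13

53/13


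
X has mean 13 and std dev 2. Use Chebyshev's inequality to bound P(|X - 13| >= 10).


k = 10/2 = 5
Chebyshev: P(|X-mu| >= k*sigma) <= 1/k^2 = 1/5^2 = 1/25

1/25


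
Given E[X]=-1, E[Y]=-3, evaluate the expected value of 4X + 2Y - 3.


E[4X + 2Y - 3] = 4*E[X] + 2*E[Y] - 3
= (4)*(-1) + (2)*(-3) + (-3)
= -4 - 6 - 3 = -13

-13


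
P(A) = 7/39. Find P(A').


P(A') = 1 - P(A) = 1 - 7/39 = 32/39

32/39


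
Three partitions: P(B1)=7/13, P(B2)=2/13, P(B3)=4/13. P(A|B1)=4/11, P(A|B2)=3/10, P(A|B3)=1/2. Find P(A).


P(A) = P(A|B1)P(B1) + P(A|B2)P(B2) + P(A|B3)P(B3)
= 4/11*7/13 + 3/10*2/13 + 1/2*4/13
= 28/143 + 3/65 + 2/13 = 283/715

283/715


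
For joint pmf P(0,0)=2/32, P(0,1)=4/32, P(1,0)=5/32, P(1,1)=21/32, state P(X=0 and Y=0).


Read from table: P(X=0, Y=0) = 2/32 = 1/16

1/16


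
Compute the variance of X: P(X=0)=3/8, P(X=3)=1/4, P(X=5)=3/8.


E[X] = 21/8, E[X^2] = 93/8
Var(X) = E[X^2] - (E[X])^2 = 93/8 - (21/8)^2 = 303/64

303/64


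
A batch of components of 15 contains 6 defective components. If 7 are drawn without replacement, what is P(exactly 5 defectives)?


P(X=5) = C(6,5)*C(9,2) / C(15,7)
= 6*36 / 6435
= 216/6435 = 24/715

24/715


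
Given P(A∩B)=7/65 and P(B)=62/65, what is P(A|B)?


P(A|B) = P(A∩B)/P(B) = (7/65)/(62/65) = 7/62

7/62


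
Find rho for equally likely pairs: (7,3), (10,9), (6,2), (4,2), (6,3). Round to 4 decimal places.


Cov(X,Y) = 4.7200, Var(X) = 3.8400, Var(Y) = 6.9600
rho = Cov/(sqrt(VarX)*sqrt(VarY)) = 0.9130

0.9130


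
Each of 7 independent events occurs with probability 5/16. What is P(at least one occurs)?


P(at least one) = 1 - P(none)
P(none) = (1 - 5/16)^7 = (11/16)^7 = 19487171/268435456
P(at least one) = 1 - 19487171/268435456 = 248948285/268435456

248948285/268435456


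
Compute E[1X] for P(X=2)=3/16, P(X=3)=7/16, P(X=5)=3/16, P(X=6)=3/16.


E[1X] = sum(g(x)*P(x))
= 2*3/16 + 3*7/16 + 5*3/16 + 6*3/16
= 15/4

15/4


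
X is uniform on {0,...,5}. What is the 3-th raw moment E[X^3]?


E[X^3] = (1/6) * sum(x^3 for x=0..5)
= 225/6 = 75/2

75/2


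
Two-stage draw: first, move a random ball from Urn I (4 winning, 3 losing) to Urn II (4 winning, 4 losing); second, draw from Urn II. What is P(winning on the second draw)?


P(transfer winning) = 4/7; P(transfer losing) = 3/7
If winning transferred: Urn II has 5 winning of 9, so P(winning|winning moved) = 5/9
If losing transferred: Urn II has 4 winning of 9, so P(winning|losing moved) = 4/9
By total probability: P(winning) = 4/7*5/9 + 3/7*4/9 = 32/63

32/63


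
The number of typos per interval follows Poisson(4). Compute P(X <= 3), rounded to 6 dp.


P(X<=3) = e^(-4)*4^0/0! + e^(-4)*4^1/1! + e^(-4)*4^2/2! + e^(-4)*4^3/3!
≈ 0.0183156389 + 0.0732625556 + 0.1465251111 + 0.1953668148
= 0.4334701204
≈ 0.433470

0.433470


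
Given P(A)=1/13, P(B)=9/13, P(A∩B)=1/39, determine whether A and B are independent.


P(A)*P(B) = 1/13*9/13 = 9/169
P(A∩B) = 1/39 != 9/169, so not independent

No, A and B are not independent


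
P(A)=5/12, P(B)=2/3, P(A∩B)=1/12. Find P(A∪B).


P(A∪B) = P(A) + P(B) - P(A∩B)
= 5/12 + 2/3 - 1/12 = 1

1
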